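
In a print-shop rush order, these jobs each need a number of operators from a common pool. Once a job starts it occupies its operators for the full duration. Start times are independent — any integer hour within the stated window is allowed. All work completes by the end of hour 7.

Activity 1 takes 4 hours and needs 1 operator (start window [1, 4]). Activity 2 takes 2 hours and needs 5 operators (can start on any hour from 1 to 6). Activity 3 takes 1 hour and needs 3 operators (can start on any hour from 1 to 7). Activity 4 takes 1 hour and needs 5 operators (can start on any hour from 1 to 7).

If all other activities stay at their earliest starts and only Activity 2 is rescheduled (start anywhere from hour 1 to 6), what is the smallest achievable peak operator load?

9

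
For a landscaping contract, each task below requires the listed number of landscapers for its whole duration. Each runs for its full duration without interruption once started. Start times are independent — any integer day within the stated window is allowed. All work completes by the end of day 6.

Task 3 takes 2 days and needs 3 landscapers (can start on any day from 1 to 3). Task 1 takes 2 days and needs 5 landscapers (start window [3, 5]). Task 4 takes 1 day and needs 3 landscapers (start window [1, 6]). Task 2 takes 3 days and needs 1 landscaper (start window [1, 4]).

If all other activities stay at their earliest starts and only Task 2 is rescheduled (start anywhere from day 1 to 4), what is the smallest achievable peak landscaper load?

Task 2@1: d1:7  d2:4  d3:6  d4:5  d5:0  d6:0 → peak 7
Task 2@2: d1:6  d2:4  d3:6  d4:6  d5:0  d6:0 → peak 6
Task 2@3: d1:6  d2:3  d3:6  d4:6  d5:1  d6:0 → peak 6
Task 2@4: d1:6  d2:3  d3:5  d4:6  d5:1  d6:1 → peak 6
Best is Task 2@2, peak 6.

6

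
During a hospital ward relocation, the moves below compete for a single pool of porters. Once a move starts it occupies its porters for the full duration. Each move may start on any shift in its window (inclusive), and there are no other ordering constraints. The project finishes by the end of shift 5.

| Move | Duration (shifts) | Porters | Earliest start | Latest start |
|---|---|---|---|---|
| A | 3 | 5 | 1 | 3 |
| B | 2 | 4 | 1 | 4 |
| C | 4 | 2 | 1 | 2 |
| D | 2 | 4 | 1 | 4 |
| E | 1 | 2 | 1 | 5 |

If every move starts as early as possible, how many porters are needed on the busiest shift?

Early-start schedule: A@1, B@1, C@1, D@1, E@1.
Load per shift: shift 1: 17, shift 2: 15, shift 3: 7, shift 4: 2, shift 5: 0.
Peak is 17.

17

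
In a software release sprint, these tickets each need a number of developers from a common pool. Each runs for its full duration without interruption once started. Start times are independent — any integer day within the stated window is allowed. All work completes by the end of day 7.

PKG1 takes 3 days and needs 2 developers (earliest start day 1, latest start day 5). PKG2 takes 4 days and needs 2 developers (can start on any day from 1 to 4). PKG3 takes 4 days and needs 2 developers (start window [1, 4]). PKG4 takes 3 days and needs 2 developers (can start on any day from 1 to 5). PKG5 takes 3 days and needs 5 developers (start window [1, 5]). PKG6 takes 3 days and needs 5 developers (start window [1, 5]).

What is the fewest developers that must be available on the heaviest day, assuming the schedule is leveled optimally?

9

Early-start (PKG1@1, PKG2@1, PKG3@1, PKG4@1, PKG5@1, PKG6@1) gives peak 18: d1:18  d2:18  d3:18  d4:4  d5:0  d6:0  d7:0.
Shift PKG3→4, PKG4→4, PKG6→5.
Schedule PKG1@1, PKG2@1, PKG3@4, PKG4@4, PKG5@1, PKG6@5: d1:9  d2:9  d3:9  d4:6  d5:9  d6:9  d7:7 — peak 9.
Total developer-days = 58 over 7 days ⇒ peak ≥ ⌈58/7⌉ = 9, so 9 is optimal.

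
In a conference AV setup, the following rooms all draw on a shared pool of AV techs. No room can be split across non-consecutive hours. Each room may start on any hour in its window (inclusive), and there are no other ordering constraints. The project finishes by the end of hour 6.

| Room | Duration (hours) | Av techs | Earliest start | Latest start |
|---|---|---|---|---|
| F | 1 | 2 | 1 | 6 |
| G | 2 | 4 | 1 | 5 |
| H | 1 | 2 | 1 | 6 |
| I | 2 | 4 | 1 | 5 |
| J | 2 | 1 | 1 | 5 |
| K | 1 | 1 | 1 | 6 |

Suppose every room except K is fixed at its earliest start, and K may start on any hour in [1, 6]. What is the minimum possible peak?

13

K@1: h1:14  h2:9  h3:0  h4:0  h5:0  h6:0 → peak 14
K@2: h1:13  h2:10  h3:0  h4:0  h5:0  h6:0 → peak 13
K@3: h1:13  h2:9  h3:1  h4:0  h5:0  h6:0 → peak 13
K@4: h1:13  h2:9  h3:0  h4:1  h5:0  h6:0 → peak 13
K@5: h1:13  h2:9  h3:0  h4:0  h5:1  h6:0 → peak 13
K@6: h1:13  h2:9  h3:0  h4:0  h5:0  h6:1 → peak 13
Best is K@2, peak 13.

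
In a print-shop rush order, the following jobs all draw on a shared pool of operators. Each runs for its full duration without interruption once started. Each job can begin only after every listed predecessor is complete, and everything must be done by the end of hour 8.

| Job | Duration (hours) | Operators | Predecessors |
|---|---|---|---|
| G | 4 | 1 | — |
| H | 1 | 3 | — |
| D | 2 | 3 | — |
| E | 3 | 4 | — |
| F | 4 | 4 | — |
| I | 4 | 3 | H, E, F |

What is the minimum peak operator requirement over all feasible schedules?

Early-start (G@1, H@1, D@1, E@1, F@1, I@5) gives peak 15: h1:15  h2:12  h3:9  h4:5  h5:3  h6:3  h7:3  h8:3.
Shift G→4, H→4, D→5.
Schedule G@4, H@4, D@5, E@1, F@1, I@5: h1:8  h2:8  h3:8  h4:8  h5:7  h6:7  h7:4  h8:3 — peak 8.

8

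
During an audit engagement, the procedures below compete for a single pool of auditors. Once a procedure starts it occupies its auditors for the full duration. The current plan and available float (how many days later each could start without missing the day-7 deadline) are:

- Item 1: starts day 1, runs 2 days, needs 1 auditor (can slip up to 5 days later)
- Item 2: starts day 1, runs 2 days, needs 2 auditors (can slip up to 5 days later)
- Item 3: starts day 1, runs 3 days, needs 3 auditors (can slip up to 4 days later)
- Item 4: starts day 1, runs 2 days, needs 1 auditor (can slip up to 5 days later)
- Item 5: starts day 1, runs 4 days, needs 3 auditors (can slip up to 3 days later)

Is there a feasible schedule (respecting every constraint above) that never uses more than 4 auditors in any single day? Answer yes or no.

Total auditor-days = 29; over 7 days the average is 29/7 > 4, so some day must exceed 4.

no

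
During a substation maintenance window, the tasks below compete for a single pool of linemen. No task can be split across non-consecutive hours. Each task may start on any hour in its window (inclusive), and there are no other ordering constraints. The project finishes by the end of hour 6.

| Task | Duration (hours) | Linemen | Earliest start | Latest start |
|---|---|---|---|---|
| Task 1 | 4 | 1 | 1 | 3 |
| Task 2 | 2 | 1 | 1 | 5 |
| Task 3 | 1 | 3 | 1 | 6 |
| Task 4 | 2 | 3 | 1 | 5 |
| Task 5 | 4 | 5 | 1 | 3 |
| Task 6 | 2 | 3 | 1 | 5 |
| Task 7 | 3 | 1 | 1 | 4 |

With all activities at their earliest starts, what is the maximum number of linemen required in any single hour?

17

Early-start schedule: Task 1@1, Task 2@1, Task 3@1, Task 4@1, Task 5@1, Task 6@1, Task 7@1.
Load per hour: hour 1: 17, hour 2: 14, hour 3: 7, hour 4: 6, hour 5: 0, hour 6: 0.
Peak is 17.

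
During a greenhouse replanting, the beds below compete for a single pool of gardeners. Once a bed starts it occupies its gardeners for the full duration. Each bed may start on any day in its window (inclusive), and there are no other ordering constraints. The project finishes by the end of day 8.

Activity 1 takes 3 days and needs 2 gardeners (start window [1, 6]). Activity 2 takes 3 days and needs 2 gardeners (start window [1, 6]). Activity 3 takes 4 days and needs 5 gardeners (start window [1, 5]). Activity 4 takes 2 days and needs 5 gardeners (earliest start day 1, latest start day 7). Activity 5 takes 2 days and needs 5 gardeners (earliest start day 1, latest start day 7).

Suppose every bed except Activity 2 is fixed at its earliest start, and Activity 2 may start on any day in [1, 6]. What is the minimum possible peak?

17

Activity 2@1: d1:19  d2:19  d3:9  d4:5  d5:0  d6:0  d7:0  d8:0 → peak 19
Activity 2@2: d1:17  d2:19  d3:9  d4:7  d5:0  d6:0  d7:0  d8:0 → peak 19
Activity 2@3: d1:17  d2:17  d3:9  d4:7  d5:2  d6:0  d7:0  d8:0 → peak 17
Activity 2@4: d1:17  d2:17  d3:7  d4:7  d5:2  d6:2  d7:0  d8:0 → peak 17
Activity 2@5: d1:17  d2:17  d3:7  d4:5  d5:2  d6:2  d7:2  d8:0 → peak 17
Activity 2@6: d1:17  d2:17  d3:7  d4:5  d5:0  d6:2  d7:2  d8:2 → peak 17
Best is Activity 2@3, peak 17.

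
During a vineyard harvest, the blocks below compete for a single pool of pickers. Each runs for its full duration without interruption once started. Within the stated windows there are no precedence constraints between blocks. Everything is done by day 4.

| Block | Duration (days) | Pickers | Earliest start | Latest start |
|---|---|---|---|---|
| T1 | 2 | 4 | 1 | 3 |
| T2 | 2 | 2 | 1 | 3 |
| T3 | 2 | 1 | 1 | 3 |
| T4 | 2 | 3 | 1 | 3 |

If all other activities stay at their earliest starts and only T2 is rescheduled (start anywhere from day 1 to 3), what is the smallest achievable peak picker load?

8

T2@1: d1:10  d2:10  d3:0  d4:0 → peak 10
T2@2: d1:8  d2:10  d3:2  d4:0 → peak 10
T2@3: d1:8  d2:8  d3:2  d4:2 → peak 8
Best is T2@3, peak 8.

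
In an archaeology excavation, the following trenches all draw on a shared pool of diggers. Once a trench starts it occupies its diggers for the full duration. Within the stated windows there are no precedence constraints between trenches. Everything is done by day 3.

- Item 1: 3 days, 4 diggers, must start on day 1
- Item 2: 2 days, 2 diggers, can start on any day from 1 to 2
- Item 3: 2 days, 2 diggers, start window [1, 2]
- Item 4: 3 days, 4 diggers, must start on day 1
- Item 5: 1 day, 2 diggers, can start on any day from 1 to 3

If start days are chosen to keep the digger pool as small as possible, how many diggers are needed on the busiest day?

Early-start (Item 1@1, Item 2@1, Item 3@1, Item 4@1, Item 5@1) gives peak 14: d1:14  d2:12  d3:8.
Shift Item 5→3.
Schedule Item 1@1, Item 2@1, Item 3@1, Item 4@1, Item 5@3: d1:12  d2:12  d3:10 — peak 12.
Total digger-days = 34 over 3 days ⇒ peak ≥ ⌈34/3⌉ = 12, so 12 is optimal.

12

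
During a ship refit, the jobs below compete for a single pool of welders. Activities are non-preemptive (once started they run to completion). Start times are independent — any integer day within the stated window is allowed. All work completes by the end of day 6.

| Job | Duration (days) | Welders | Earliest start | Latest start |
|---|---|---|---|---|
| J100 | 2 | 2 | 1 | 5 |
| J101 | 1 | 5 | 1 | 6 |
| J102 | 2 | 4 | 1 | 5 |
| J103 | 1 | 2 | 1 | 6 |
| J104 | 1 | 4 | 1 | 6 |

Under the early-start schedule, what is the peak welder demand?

Early-start schedule: J100@1, J101@1, J102@1, J103@1, J104@1.
Load per day: day 1: 17, day 2: 6, day 3: 0, day 4: 0, day 5: 0, day 6: 0.
Peak is 17.

17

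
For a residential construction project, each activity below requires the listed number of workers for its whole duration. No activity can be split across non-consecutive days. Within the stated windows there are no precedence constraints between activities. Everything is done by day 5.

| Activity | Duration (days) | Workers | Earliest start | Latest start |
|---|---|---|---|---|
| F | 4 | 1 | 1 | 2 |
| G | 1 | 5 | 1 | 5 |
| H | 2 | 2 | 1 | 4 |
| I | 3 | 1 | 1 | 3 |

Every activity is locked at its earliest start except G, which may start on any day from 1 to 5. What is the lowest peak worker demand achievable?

5

G@1: d1:9  d2:4  d3:2  d4:1  d5:0 → peak 9
G@2: d1:4  d2:9  d3:2  d4:1  d5:0 → peak 9
G@3: d1:4  d2:4  d3:7  d4:1  d5:0 → peak 7
G@4: d1:4  d2:4  d3:2  d4:6  d5:0 → peak 6
G@5: d1:4  d2:4  d3:2  d4:1  d5:5 → peak 5
Best is G@5, peak 5.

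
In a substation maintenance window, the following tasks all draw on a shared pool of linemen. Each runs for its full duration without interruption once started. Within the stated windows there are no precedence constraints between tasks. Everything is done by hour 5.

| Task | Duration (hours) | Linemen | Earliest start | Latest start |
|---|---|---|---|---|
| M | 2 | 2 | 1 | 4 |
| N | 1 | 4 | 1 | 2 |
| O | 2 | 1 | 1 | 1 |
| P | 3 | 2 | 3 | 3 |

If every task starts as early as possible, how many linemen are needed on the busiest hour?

Early-start schedule: M@1, N@1, O@1, P@3.
Load per hour: hour 1: 7, hour 2: 3, hour 3: 2, hour 4: 2, hour 5: 2.
Peak is 7.

7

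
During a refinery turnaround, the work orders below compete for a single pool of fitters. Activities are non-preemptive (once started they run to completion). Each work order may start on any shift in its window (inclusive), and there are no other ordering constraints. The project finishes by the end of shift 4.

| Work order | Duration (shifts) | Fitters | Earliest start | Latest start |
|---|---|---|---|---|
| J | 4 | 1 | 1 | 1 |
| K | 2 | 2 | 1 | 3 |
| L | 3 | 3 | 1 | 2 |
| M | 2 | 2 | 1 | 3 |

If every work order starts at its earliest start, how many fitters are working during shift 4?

At early start, shift 4 has: J.
Demand: 1 = 1.

1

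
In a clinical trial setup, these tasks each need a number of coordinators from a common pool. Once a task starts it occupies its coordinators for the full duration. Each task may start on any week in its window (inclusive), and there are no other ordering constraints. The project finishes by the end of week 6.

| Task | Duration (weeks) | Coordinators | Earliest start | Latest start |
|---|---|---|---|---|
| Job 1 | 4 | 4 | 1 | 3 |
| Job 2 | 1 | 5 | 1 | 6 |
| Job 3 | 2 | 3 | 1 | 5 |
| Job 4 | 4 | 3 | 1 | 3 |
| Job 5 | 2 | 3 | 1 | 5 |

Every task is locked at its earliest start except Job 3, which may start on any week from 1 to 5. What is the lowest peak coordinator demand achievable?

Job 3@1: w1:18  w2:13  w3:7  w4:7  w5:0  w6:0 → peak 18
Job 3@2: w1:15  w2:13  w3:10  w4:7  w5:0  w6:0 → peak 15
Job 3@3: w1:15  w2:10  w3:10  w4:10  w5:0  w6:0 → peak 15
Job 3@4: w1:15  w2:10  w3:7  w4:10  w5:3  w6:0 → peak 15
Job 3@5: w1:15  w2:10  w3:7  w4:7  w5:3  w6:3 → peak 15
Best is Job 3@2, peak 15.

15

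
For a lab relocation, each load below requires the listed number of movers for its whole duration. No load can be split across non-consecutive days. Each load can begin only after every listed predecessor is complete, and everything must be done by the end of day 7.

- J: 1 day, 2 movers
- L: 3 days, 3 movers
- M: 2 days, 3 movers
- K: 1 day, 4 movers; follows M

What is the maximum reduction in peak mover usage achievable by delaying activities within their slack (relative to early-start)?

Early-start peak: d1:8  d2:6  d3:7  d4:0  d5:0  d6:0  d7:0 ⇒ 8.
Leveled (J@1, L@2, M@5, K@7): d1:2  d2:3  d3:3  d4:3  d5:3  d6:3  d7:4 ⇒ 4.
Reduction 8 − 4 = 4.

4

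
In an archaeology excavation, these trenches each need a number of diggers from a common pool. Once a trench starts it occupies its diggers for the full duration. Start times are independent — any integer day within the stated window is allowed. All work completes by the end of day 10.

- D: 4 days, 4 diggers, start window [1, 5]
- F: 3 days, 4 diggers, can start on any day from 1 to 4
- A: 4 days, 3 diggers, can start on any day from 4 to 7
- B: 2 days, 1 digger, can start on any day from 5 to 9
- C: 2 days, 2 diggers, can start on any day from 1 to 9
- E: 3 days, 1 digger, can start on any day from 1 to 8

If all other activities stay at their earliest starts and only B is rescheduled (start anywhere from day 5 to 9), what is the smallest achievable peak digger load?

B@5: d1:11  d2:11  d3:9  d4:7  d5:4  d6:4  d7:3  d8:0  d9:0  d10:0 → peak 11
B@6: d1:11  d2:11  d3:9  d4:7  d5:3  d6:4  d7:4  d8:0  d9:0  d10:0 → peak 11
B@7: d1:11  d2:11  d3:9  d4:7  d5:3  d6:3  d7:4  d8:1  d9:0  d10:0 → peak 11
B@8: d1:11  d2:11  d3:9  d4:7  d5:3  d6:3  d7:3  d8:1  d9:1  d10:0 → peak 11
B@9: d1:11  d2:11  d3:9  d4:7  d5:3  d6:3  d7:3  d8:0  d9:1  d10:1 → peak 11
Best is B@5, peak 11.

11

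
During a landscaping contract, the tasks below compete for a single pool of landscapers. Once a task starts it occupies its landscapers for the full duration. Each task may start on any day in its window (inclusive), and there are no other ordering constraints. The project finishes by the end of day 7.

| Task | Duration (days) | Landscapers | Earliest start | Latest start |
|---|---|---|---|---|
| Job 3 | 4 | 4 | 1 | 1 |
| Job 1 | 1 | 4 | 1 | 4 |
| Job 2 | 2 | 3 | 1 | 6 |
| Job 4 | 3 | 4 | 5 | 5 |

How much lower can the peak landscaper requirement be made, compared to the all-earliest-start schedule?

Early-start peak: d1:11  d2:7  d3:4  d4:4  d5:4  d6:4  d7:4 ⇒ 11.
Leveled (Job 3@1, Job 1@1, Job 2@2, Job 4@5): d1:8  d2:7  d3:7  d4:4  d5:4  d6:4  d7:4 ⇒ 8.
Reduction 11 − 8 = 3.

3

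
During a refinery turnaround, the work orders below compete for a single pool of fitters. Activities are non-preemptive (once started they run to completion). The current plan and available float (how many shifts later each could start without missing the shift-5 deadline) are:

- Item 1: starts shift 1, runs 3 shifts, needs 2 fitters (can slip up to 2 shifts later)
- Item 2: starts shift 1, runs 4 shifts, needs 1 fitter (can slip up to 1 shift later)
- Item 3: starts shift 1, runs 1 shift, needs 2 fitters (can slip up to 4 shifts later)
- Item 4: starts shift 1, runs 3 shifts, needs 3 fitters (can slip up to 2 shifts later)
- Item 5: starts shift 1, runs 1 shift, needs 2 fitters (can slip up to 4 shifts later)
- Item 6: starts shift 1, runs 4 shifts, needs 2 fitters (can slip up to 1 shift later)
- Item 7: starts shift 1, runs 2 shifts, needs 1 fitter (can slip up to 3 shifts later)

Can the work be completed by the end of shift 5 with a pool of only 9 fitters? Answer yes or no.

Schedule Item 1@1, Item 2@1, Item 3@1, Item 4@1, Item 5@4, Item 6@2, Item 7@4: s1:8  s2:8  s3:8  s4:6  s5:3 — peak 8 ≤ 9.

yes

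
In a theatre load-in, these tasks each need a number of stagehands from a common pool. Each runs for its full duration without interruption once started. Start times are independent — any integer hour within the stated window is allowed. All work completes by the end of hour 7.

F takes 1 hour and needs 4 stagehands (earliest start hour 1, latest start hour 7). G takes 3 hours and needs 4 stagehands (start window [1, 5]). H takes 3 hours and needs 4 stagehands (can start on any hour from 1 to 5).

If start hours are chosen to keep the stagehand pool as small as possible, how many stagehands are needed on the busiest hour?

4

Early-start (F@1, G@1, H@1) gives peak 12: h1:12  h2:8  h3:8  h4:0  h5:0  h6:0  h7:0.
Shift G→2, H→5.
Schedule F@1, G@2, H@5: h1:4  h2:4  h3:4  h4:4  h5:4  h6:4  h7:4 — peak 4.
Total stagehand-hours = 28 over 7 hours ⇒ peak ≥ ⌈28/7⌉ = 4, so 4 is optimal.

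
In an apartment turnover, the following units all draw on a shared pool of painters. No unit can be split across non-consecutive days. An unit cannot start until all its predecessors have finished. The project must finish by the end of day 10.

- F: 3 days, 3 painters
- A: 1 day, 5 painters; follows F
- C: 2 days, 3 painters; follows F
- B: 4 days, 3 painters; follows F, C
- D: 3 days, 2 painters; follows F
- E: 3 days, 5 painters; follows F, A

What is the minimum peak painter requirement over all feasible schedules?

Early-start (F@1, A@4, C@4, B@6, D@4, E@5) gives peak 10: d1:3  d2:3  d3:3  d4:10  d5:10  d6:10  d7:8  d8:3  d9:3  d10:0.
Shift D→5, E→8.
Schedule F@1, A@4, C@4, B@6, D@5, E@8: d1:3  d2:3  d3:3  d4:8  d5:5  d6:5  d7:5  d8:8  d9:8  d10:5 — peak 8.

8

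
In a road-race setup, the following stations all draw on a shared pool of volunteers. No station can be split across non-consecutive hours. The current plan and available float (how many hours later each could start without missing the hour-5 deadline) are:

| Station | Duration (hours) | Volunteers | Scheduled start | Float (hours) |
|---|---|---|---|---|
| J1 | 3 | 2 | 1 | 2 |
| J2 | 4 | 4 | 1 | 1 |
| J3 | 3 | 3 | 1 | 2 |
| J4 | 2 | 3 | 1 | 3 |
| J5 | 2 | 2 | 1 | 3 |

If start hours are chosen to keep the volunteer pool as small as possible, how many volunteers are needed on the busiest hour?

Early-start (J1@1, J2@1, J3@1, J4@1, J5@1) gives peak 14: h1:14  h2:14  h3:9  h4:4  h5:0.
Shift J4→4, J5→4.
Schedule J1@1, J2@1, J3@1, J4@4, J5@4: h1:9  h2:9  h3:9  h4:9  h5:5 — peak 9.
Total volunteer-hours = 41 over 5 hours ⇒ peak ≥ ⌈41/5⌉ = 9, so 9 is optimal.

9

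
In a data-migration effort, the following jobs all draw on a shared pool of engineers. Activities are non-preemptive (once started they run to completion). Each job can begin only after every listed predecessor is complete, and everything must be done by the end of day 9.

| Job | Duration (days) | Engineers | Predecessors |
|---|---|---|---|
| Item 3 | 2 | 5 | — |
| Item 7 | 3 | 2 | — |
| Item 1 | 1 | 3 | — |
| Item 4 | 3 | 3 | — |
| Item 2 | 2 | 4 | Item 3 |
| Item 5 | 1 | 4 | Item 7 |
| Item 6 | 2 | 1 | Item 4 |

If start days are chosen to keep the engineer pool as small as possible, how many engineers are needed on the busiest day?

Early-start (Item 3@1, Item 7@1, Item 1@1, Item 4@1, Item 2@3, Item 5@4, Item 6@4) gives peak 13: d1:13  d2:10  d3:9  d4:9  d5:1  d6:0  d7:0  d8:0  d9:0.
Shift Item 7→3, Item 1→3, Item 4→4, Item 2→7, Item 5→9, Item 6→7.
Schedule Item 3@1, Item 7@3, Item 1@3, Item 4@4, Item 2@7, Item 5@9, Item 6@7: d1:5  d2:5  d3:5  d4:5  d5:5  d6:3  d7:5  d8:5  d9:4 — peak 5.
Total engineer-days = 42 over 9 days ⇒ peak ≥ ⌈42/9⌉ = 5, so 5 is optimal.

5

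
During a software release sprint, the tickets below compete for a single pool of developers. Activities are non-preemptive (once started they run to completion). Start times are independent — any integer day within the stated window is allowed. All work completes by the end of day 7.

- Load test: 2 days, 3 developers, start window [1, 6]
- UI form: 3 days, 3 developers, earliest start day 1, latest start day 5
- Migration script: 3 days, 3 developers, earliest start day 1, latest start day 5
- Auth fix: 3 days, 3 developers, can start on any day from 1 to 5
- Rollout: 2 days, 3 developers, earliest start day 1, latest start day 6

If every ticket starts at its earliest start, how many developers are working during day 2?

15

At early start, day 2 has: Load test, UI form, Migration script, Auth fix, Rollout.
Demand: 3 + 3 + 3 + 3 + 3 = 15.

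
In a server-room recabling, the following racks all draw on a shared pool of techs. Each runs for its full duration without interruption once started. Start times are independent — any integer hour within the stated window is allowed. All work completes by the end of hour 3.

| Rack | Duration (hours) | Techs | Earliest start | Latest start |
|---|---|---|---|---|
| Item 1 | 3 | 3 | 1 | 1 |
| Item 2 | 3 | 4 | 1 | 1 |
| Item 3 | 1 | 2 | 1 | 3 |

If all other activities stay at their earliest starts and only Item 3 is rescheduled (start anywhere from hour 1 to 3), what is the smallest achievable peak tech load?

9

Item 3@1: h1:9  h2:7  h3:7 → peak 9
Item 3@2: h1:7  h2:9  h3:7 → peak 9
Item 3@3: h1:7  h2:7  h3:9 → peak 9
Best is Item 3@1, peak 9.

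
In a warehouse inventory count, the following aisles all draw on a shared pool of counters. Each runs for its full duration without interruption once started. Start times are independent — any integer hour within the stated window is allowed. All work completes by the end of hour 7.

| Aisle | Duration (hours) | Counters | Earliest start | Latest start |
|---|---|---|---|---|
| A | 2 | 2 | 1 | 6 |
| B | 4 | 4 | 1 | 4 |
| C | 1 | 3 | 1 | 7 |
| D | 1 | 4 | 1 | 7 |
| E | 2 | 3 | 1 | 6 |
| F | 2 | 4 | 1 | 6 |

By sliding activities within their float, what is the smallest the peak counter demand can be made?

7

Early-start (A@1, B@1, C@1, D@1, E@1, F@1) gives peak 20: h1:20  h2:13  h3:4  h4:4  h5:0  h6:0  h7:0.
Shift C→3, D→5, E→4, F→6.
Schedule A@1, B@1, C@3, D@5, E@4, F@6: h1:6  h2:6  h3:7  h4:7  h5:7  h6:4  h7:4 — peak 7.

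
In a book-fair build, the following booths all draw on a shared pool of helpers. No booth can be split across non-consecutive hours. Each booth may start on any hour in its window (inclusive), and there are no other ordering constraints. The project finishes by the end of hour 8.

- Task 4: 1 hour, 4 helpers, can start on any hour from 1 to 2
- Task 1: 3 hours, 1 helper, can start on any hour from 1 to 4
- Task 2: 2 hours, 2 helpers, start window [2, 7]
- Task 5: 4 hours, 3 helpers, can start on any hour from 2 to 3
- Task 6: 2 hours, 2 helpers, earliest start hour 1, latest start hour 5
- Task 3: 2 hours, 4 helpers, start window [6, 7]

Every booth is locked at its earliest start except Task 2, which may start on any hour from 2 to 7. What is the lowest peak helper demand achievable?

7

Task 2@2: h1:7  h2:8  h3:6  h4:3  h5:3  h6:4  h7:4  h8:0 → peak 8
Task 2@3: h1:7  h2:6  h3:6  h4:5  h5:3  h6:4  h7:4  h8:0 → peak 7
Task 2@4: h1:7  h2:6  h3:4  h4:5  h5:5  h6:4  h7:4  h8:0 → peak 7
Task 2@5: h1:7  h2:6  h3:4  h4:3  h5:5  h6:6  h7:4  h8:0 → peak 7
Task 2@6: h1:7  h2:6  h3:4  h4:3  h5:3  h6:6  h7:6  h8:0 → peak 7
Task 2@7: h1:7  h2:6  h3:4  h4:3  h5:3  h6:4  h7:6  h8:2 → peak 7
Best is Task 2@3, peak 7.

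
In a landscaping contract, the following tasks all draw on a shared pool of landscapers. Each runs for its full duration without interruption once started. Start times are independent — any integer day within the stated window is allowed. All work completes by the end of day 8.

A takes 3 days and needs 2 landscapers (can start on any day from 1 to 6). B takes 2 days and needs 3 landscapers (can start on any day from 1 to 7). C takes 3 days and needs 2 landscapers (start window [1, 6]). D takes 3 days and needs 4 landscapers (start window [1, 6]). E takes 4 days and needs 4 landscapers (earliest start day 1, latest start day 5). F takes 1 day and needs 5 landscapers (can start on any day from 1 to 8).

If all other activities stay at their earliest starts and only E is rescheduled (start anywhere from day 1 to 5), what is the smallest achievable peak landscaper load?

16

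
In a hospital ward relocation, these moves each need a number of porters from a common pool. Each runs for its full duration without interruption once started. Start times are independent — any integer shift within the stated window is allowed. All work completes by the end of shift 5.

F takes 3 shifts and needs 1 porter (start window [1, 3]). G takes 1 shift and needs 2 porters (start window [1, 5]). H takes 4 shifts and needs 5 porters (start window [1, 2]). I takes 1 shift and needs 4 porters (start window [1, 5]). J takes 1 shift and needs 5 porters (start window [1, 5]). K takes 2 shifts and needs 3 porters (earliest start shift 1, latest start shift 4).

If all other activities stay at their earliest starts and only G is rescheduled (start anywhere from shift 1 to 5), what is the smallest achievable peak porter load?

18

G@1: s1:20  s2:9  s3:6  s4:5  s5:0 → peak 20
G@2: s1:18  s2:11  s3:6  s4:5  s5:0 → peak 18
G@3: s1:18  s2:9  s3:8  s4:5  s5:0 → peak 18
G@4: s1:18  s2:9  s3:6  s4:7  s5:0 → peak 18
G@5: s1:18  s2:9  s3:6  s4:5  s5:2 → peak 18
Best is G@2, peak 18.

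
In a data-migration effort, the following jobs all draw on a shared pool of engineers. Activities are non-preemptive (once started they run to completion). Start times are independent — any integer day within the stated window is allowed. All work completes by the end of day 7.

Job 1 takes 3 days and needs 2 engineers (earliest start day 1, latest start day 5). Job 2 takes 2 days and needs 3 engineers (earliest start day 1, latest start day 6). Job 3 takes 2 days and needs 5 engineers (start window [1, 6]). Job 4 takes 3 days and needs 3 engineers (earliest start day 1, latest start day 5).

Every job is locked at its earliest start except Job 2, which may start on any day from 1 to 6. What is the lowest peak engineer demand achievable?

Job 2@1: d1:13  d2:13  d3:5  d4:0  d5:0  d6:0  d7:0 → peak 13
Job 2@2: d1:10  d2:13  d3:8  d4:0  d5:0  d6:0  d7:0 → peak 13
Job 2@3: d1:10  d2:10  d3:8  d4:3  d5:0  d6:0  d7:0 → peak 10
Job 2@4: d1:10  d2:10  d3:5  d4:3  d5:3  d6:0  d7:0 → peak 10
Job 2@5: d1:10  d2:10  d3:5  d4:0  d5:3  d6:3  d7:0 → peak 10
Job 2@6: d1:10  d2:10  d3:5  d4:0  d5:0  d6:3  d7:3 → peak 10
Best is Job 2@3, peak 10.

10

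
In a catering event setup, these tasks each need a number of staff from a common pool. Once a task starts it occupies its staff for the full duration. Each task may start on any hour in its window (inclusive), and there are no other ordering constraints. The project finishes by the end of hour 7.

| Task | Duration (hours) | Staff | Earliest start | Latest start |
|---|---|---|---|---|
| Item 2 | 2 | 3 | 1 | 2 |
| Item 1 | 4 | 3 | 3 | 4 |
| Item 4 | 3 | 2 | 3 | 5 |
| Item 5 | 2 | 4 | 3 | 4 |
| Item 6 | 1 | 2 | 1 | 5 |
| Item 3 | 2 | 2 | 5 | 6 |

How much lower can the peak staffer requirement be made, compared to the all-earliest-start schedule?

2

Early-start peak: h1:5  h2:3  h3:9  h4:9  h5:7  h6:5  h7:0 ⇒ 9.
Leveled (Item 2@1, Item 1@3, Item 4@5, Item 5@3, Item 6@1, Item 3@5): h1:5  h2:3  h3:7  h4:7  h5:7  h6:7  h7:2 ⇒ 7.
Reduction 9 − 7 = 2.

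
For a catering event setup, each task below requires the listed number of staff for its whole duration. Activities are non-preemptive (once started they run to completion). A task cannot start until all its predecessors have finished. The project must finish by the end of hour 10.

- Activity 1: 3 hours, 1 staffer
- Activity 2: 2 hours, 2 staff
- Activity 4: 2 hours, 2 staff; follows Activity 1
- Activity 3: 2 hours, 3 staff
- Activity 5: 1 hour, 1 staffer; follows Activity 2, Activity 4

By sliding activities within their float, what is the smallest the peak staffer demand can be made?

Early-start (Activity 1@1, Activity 2@1, Activity 4@4, Activity 3@1, Activity 5@6) gives peak 6: h1:6  h2:6  h3:1  h4:2  h5:2  h6:1  h7:0  h8:0  h9:0  h10:0.
Shift Activity 3→6, Activity 5→8.
Schedule Activity 1@1, Activity 2@1, Activity 4@4, Activity 3@6, Activity 5@8: h1:3  h2:3  h3:1  h4:2  h5:2  h6:3  h7:3  h8:1  h9:0  h10:0 — peak 3.

3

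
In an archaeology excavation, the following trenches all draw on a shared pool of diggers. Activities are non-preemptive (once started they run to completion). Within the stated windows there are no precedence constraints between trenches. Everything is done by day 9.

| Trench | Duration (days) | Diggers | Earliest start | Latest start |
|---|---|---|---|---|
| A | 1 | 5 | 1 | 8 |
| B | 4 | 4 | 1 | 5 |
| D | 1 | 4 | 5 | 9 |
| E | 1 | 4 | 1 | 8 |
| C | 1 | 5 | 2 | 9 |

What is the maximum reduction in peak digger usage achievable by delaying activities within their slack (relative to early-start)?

Early-start peak: d1:13  d2:9  d3:4  d4:4  d5:4  d6:0  d7:0  d8:0  d9:0 ⇒ 13.
Leveled (A@1, B@2, D@6, E@7, C@8): d1:5  d2:4  d3:4  d4:4  d5:4  d6:4  d7:4  d8:5  d9:0 ⇒ 5.
Reduction 13 − 5 = 8.

8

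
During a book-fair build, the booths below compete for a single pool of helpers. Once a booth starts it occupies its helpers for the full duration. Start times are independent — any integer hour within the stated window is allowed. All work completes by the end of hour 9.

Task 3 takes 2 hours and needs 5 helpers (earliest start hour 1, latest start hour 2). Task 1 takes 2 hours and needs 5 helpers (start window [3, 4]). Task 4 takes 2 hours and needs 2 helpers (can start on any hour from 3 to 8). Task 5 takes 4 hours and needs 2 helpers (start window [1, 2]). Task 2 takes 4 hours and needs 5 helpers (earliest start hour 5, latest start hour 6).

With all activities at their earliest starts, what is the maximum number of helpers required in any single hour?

Early-start schedule: Task 3@1, Task 1@3, Task 4@3, Task 5@1, Task 2@5.
Load per hour: hour 1: 7, hour 2: 7, hour 3: 9, hour 4: 9, hour 5: 5, hour 6: 5, hour 7: 5, hour 8: 5, hour 9: 0.
Peak is 9.

9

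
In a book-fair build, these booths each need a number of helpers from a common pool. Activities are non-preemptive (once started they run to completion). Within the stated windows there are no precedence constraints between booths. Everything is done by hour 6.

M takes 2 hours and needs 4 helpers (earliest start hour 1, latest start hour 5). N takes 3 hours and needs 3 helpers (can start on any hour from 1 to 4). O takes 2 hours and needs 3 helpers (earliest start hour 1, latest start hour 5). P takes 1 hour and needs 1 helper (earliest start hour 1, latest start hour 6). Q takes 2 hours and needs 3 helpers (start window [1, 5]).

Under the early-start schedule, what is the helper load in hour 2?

13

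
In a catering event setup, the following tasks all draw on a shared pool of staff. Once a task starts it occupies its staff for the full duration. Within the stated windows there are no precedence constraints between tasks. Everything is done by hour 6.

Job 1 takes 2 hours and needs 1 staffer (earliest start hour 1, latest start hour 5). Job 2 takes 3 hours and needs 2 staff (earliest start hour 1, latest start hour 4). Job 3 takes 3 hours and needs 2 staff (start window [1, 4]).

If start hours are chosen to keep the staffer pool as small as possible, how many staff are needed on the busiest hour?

Early-start (Job 1@1, Job 2@1, Job 3@1) gives peak 5: h1:5  h2:5  h3:4  h4:0  h5:0  h6:0.
Shift Job 3→4.
Schedule Job 1@1, Job 2@1, Job 3@4: h1:3  h2:3  h3:2  h4:2  h5:2  h6:2 — peak 3.
Total staffer-hours = 14 over 6 hours ⇒ peak ≥ ⌈14/6⌉ = 3, so 3 is optimal.

3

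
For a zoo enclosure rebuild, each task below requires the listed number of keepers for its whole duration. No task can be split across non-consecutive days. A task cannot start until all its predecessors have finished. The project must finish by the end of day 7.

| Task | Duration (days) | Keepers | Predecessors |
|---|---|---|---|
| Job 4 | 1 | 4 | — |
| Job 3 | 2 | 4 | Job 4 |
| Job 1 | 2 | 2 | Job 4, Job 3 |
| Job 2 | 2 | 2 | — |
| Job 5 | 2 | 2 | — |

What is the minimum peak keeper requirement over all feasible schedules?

Early-start (Job 4@1, Job 3@2, Job 1@4, Job 2@1, Job 5@1) gives peak 8: d1:8  d2:8  d3:4  d4:2  d5:2  d6:0  d7:0.
Shift Job 2→4, Job 5→6.
Schedule Job 4@1, Job 3@2, Job 1@4, Job 2@4, Job 5@6: d1:4  d2:4  d3:4  d4:4  d5:4  d6:2  d7:2 — peak 4.
Total keeper-days = 24 over 7 days ⇒ peak ≥ ⌈24/7⌉ = 4, so 4 is optimal.

4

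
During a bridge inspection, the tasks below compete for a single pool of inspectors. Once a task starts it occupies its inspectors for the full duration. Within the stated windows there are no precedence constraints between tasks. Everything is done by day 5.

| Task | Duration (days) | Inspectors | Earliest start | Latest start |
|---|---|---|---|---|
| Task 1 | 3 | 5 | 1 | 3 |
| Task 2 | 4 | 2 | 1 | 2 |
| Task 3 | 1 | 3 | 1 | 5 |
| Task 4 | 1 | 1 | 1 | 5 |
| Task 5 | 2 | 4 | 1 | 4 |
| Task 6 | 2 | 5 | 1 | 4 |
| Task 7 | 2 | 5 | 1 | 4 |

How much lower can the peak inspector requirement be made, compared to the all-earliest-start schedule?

Early-start peak: d1:25  d2:21  d3:7  d4:2  d5:0 ⇒ 25.
Leveled (Task 1@1, Task 2@1, Task 3@1, Task 4@1, Task 5@2, Task 6@4, Task 7@4): d1:11  d2:11  d3:11  d4:12  d5:10 ⇒ 12.
Reduction 25 − 12 = 13.

13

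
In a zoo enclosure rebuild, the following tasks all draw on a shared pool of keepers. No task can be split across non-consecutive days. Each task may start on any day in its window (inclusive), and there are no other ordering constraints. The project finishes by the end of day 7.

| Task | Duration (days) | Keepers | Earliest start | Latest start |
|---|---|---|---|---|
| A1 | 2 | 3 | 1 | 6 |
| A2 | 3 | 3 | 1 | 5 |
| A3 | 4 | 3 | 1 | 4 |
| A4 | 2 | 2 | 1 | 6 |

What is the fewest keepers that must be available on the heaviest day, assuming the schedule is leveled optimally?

Early-start (A1@1, A2@1, A3@1, A4@1) gives peak 11: d1:11  d2:11  d3:6  d4:3  d5:0  d6:0  d7:0.
Shift A3→3, A4→4.
Schedule A1@1, A2@1, A3@3, A4@4: d1:6  d2:6  d3:6  d4:5  d5:5  d6:3  d7:0 — peak 6.

6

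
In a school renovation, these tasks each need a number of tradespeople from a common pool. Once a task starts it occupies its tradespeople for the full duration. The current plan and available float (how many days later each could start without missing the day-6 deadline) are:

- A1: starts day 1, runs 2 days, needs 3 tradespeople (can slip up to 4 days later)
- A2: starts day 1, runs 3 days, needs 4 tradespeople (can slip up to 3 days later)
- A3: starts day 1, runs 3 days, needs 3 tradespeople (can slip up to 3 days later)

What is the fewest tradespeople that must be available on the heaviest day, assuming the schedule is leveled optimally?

Early-start (A1@1, A2@1, A3@1) gives peak 10: d1:10  d2:10  d3:7  d4:0  d5:0  d6:0.
Shift A2→4.
Schedule A1@1, A2@4, A3@1: d1:6  d2:6  d3:3  d4:4  d5:4  d6:4 — peak 6.

6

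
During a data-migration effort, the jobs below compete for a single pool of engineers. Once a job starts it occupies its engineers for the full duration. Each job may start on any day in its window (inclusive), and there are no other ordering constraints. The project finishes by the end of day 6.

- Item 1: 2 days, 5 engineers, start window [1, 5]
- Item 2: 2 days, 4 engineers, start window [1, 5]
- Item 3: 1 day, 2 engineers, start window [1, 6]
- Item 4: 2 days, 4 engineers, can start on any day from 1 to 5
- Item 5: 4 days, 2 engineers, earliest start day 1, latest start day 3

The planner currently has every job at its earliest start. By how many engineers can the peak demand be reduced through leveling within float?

10

Early-start peak: d1:17  d2:15  d3:2  d4:2  d5:0  d6:0 ⇒ 17.
Leveled (Item 1@1, Item 2@3, Item 3@1, Item 4@5, Item 5@2): d1:7  d2:7  d3:6  d4:6  d5:6  d6:4 ⇒ 7.
Reduction 17 − 7 = 10.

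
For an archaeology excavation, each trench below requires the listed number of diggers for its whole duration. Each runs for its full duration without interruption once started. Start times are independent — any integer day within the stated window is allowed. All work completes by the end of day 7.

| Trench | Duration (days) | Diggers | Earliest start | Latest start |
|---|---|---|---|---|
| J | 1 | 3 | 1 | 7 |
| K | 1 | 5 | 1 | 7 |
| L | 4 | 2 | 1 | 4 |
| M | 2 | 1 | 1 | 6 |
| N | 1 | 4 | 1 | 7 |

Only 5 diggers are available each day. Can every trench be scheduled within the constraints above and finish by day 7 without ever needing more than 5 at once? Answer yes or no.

Schedule J@1, K@2, L@3, M@3, N@7: d1:3  d2:5  d3:3  d4:3  d5:2  d6:2  d7:4 — peak 5 ≤ 5.

yes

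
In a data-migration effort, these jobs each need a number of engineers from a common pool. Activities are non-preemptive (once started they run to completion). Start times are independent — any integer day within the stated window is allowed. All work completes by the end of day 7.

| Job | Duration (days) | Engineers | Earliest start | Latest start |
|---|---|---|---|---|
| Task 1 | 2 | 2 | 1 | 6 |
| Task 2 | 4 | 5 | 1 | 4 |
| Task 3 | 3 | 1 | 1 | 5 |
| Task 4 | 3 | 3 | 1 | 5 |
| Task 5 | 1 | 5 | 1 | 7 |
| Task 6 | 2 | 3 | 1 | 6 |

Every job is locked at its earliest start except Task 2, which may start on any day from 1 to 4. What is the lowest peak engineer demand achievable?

14

Task 2@1: d1:19  d2:14  d3:9  d4:5  d5:0  d6:0  d7:0 → peak 19
Task 2@2: d1:14  d2:14  d3:9  d4:5  d5:5  d6:0  d7:0 → peak 14
Task 2@3: d1:14  d2:9  d3:9  d4:5  d5:5  d6:5  d7:0 → peak 14
Task 2@4: d1:14  d2:9  d3:4  d4:5  d5:5  d6:5  d7:5 → peak 14
Best is Task 2@2, peak 14.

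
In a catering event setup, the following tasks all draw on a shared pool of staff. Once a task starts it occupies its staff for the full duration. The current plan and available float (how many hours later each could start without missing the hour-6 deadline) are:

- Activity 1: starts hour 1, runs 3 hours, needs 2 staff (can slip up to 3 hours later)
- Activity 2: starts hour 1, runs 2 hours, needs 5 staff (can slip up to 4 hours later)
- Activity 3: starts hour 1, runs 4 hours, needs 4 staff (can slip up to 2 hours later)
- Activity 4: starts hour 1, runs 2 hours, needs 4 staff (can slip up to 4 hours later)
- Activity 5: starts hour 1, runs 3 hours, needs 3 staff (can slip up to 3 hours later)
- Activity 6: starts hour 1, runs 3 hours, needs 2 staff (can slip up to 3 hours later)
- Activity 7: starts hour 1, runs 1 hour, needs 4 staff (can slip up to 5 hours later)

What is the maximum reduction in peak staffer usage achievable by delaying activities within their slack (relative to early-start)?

14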